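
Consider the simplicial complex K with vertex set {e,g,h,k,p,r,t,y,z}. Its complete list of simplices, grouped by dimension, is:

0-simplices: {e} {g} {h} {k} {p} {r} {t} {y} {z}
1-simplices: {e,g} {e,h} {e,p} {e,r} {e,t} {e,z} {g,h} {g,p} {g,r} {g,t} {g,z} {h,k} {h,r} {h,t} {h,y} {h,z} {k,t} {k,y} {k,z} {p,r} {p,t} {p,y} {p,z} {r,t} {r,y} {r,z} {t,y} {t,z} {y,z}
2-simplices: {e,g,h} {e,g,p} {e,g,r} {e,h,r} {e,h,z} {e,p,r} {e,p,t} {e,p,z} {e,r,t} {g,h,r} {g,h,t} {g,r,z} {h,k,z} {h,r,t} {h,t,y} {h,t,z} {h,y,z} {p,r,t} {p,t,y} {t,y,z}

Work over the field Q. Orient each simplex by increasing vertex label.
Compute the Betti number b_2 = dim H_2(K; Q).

b_2=3

n_0=9 n_1=29 n_2=20  [Q]
∂1: piv[eg,eh,ep,er,et,ez,hk,hy] rk=8  ker:gh,gp,gr,gt,gz,hr,ht,hz,kt,ky,kz,pr,pt,py,pz,rt,ry,rz,ty,tz,yz
∂2: piv[egh,egp,egr,ehr,ehz,epr,ept,epz,ert,ght,grz,hkz,hrt,hty,htz,hyz,pty] rk=17  ker:ghr,prt,tyz
b_2=(20−17)−0=3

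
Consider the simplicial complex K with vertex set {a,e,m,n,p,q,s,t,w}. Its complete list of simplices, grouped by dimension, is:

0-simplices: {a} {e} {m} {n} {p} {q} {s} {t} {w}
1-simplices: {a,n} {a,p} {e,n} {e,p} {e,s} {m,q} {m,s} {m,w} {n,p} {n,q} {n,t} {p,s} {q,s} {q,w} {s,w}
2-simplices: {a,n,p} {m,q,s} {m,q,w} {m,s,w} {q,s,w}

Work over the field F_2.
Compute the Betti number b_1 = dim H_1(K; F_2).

n_0=9 n_1=15 n_2=5  [Z2]
∂1: piv[an,ap,en,es,mq,ms,mw,nt] rk=8  ker:ep,np,nq,ps,qs,qw,sw
∂2: piv[anp,mqs,mqw,msw] rk=4  ker:qsw
b_1=(15−8)−4=3

b_1=3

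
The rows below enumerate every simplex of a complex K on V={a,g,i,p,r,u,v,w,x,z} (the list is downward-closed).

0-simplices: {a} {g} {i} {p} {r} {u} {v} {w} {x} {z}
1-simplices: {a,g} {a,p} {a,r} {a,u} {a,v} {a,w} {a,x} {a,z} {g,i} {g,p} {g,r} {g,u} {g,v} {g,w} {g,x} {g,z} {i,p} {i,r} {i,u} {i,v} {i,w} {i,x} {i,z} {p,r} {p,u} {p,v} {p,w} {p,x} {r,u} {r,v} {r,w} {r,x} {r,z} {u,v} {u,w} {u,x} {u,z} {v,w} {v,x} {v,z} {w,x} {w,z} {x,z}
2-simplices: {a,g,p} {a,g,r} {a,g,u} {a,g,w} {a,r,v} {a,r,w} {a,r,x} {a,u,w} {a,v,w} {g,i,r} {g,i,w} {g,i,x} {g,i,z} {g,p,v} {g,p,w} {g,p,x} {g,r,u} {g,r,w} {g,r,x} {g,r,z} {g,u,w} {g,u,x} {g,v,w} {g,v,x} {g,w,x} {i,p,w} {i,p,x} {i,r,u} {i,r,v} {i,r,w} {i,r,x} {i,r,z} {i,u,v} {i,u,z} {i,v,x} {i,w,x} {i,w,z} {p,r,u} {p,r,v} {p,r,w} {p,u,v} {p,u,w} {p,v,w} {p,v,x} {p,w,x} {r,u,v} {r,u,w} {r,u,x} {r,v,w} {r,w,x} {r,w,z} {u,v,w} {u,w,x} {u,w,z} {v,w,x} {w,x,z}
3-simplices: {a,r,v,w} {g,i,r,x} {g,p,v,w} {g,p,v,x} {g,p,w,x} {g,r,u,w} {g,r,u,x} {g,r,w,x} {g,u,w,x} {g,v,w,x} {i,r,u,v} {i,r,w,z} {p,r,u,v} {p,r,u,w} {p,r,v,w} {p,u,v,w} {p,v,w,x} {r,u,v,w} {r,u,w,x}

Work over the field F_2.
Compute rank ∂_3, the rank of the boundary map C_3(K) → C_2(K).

n_0=10 n_1=43 n_2=56 n_3=19  [Z2]
∂1: piv[ag,ap,ar,au,av,aw,ax,az,gi] rk=9  ker:gp,gr,gu,gv,gw,gx,gz,ip,ir,iu,iv,iw,ix,iz,pr,pu,pv,pw,px,ru,rv,rw,rx,rz,uv,uw,ux,uz,vw,vx,vz,wx,wz,xz
∂2: piv[agp,agr,agu,agw,arv,arw,arx,auw,avw,gir,giw,gix,giz,gpv,gpw,gpx,gru,grx,grz,gux,gvw,gvx,gwx,ipw,iru,irv,iuv,iuz,iwz,pru,prv,wxz] rk=32  ker:grw,guw,ipx,irw,irx,irz,ivx,iwx,prw,puv,puw,pvw,pvx,pwx,ruv,ruw,rux,rvw,rwx,rwz,uvw,uwx,uwz,vwx
∂3: piv[arvw,girx,gpvw,gpvx,gpwx,gruw,grux,grwx,guwx,gvwx,iruv,irwz,pruv,pruw,prvw,puvw] rk=16  ker:pvwx,ruvw,ruwx
rk∂_3=16

rank∂_3=16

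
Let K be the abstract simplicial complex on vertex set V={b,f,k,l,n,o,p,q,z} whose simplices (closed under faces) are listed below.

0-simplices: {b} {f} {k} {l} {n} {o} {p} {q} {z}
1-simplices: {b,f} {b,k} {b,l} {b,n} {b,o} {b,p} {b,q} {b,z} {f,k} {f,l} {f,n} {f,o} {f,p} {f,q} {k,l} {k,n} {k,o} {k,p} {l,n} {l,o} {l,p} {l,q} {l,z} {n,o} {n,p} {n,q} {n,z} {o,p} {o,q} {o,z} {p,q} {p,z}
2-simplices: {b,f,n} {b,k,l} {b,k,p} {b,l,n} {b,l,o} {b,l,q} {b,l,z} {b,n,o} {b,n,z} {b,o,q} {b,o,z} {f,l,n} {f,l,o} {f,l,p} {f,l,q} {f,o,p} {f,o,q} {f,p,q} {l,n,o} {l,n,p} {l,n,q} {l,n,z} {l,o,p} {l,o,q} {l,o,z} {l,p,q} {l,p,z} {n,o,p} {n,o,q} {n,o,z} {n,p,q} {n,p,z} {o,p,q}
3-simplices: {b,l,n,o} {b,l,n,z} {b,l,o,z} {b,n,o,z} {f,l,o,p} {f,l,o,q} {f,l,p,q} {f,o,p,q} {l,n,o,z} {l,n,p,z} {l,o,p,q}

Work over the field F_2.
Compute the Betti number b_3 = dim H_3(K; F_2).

b_3=2

n_0=9 n_1=32 n_2=33 n_3=11  [Z2]
∂1: piv[bf,bk,bl,bn,bo,bp,bq,bz] rk=8  ker:fk,fl,fn,fo,fp,fq,kl,kn,ko,kp,ln,lo,lp,lq,lz,no,np,nq,nz,op,oq,oz,pq,pz
∂2: piv[bfn,bkl,bkp,bln,blo,blq,blz,bno,bnz,boq,boz,fln,flo,flp,flq,fop,fpq,lnp,lnq,lpz] rk=20  ker:foq,lno,lnz,lop,loq,loz,lpq,nop,noq,noz,npq,npz,opq
∂3: piv[blno,blnz,bloz,bnoz,flop,floq,flpq,fopq,lnpz] rk=9  ker:lnoz,lopq
b_3=(11−9)−0=2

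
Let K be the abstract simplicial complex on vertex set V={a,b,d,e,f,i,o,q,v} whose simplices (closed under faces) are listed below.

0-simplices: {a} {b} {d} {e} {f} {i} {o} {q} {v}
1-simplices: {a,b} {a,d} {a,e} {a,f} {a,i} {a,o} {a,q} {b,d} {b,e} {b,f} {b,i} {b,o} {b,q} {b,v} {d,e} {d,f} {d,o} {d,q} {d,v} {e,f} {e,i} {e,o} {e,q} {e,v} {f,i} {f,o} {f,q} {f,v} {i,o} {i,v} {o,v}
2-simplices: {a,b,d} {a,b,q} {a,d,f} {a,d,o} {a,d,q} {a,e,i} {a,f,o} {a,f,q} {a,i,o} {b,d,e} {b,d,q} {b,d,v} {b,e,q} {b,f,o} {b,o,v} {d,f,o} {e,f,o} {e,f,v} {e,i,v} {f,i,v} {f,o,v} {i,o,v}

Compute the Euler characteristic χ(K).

χ(K)=0

n_0=9 n_1=31 n_2=22
χ=+9−31+22=0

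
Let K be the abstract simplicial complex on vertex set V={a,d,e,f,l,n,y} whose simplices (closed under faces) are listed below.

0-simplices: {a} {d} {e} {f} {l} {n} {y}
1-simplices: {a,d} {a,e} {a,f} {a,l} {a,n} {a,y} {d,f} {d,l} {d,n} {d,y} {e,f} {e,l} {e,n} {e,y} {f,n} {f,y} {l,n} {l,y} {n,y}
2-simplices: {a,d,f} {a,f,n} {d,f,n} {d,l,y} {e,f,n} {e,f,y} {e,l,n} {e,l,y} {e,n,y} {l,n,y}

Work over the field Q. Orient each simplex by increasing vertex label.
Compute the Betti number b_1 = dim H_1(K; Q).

n_0=7 n_1=19 n_2=10  [Q]
∂1: piv[ad,ae,af,al,an,ay] rk=6  ker:df,dl,dn,dy,ef,el,en,ey,fn,fy,ln,ly,ny
∂2: piv[adf,afn,dfn,dly,efn,efy,eln,ely,eny] rk=9  ker:lny
b_1=(19−6)−9=4

b_1=4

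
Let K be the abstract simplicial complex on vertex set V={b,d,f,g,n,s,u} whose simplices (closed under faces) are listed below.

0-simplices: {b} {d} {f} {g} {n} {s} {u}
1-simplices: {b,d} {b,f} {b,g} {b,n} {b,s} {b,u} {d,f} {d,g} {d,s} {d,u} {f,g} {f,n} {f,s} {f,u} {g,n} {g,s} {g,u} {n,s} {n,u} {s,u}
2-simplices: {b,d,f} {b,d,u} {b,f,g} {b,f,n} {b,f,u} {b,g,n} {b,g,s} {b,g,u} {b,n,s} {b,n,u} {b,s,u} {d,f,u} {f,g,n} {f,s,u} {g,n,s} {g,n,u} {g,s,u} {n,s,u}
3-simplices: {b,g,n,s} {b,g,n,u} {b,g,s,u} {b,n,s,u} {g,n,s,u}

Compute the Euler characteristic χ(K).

n_0=7 n_1=20 n_2=18 n_3=5
χ=+7−20+18−5=0

χ(K)=0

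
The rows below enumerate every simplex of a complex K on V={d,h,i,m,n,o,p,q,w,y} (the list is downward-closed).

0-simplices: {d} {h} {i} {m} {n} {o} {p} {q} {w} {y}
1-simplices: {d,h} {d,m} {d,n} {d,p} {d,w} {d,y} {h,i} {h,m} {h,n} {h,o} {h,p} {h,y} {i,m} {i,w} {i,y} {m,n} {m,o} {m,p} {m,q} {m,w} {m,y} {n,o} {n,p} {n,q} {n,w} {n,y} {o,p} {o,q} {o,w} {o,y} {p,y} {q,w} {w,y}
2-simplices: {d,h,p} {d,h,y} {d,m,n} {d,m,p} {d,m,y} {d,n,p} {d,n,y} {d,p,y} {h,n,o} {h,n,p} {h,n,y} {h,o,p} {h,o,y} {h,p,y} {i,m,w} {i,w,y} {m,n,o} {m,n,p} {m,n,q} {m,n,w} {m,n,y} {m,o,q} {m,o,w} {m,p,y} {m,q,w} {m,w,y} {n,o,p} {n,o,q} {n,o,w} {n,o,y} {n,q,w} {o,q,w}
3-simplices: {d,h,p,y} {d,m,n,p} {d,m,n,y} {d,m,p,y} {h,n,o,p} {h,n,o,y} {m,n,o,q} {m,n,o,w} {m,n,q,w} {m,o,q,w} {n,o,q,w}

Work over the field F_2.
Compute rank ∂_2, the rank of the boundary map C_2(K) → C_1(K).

rank∂_2=21

n_0=10 n_1=33 n_2=32 n_3=11  [Z2]
∂1: piv[dh,dm,dn,dp,dw,dy,hi,ho,mq] rk=9  ker:hm,hn,hp,hy,im,iw,iy,mn,mo,mp,mw,my,no,np,nq,nw,ny,op,oq,ow,oy,py,qw,wy
∂2: piv[dhp,dhy,dmn,dmp,dmy,dnp,dny,dpy,hno,hnp,hop,hoy,imw,iwy,mno,mnq,mnw,moq,mow,mqw,mwy] rk=21  ker:hny,hpy,mnp,mny,mpy,nop,noq,now,noy,nqw,oqw
∂3: piv[dhpy,dmnp,dmny,dmpy,hnop,hnoy,mnoq,mnow,mnqw,moqw] rk=10  ker:noqw
rk∂_2=21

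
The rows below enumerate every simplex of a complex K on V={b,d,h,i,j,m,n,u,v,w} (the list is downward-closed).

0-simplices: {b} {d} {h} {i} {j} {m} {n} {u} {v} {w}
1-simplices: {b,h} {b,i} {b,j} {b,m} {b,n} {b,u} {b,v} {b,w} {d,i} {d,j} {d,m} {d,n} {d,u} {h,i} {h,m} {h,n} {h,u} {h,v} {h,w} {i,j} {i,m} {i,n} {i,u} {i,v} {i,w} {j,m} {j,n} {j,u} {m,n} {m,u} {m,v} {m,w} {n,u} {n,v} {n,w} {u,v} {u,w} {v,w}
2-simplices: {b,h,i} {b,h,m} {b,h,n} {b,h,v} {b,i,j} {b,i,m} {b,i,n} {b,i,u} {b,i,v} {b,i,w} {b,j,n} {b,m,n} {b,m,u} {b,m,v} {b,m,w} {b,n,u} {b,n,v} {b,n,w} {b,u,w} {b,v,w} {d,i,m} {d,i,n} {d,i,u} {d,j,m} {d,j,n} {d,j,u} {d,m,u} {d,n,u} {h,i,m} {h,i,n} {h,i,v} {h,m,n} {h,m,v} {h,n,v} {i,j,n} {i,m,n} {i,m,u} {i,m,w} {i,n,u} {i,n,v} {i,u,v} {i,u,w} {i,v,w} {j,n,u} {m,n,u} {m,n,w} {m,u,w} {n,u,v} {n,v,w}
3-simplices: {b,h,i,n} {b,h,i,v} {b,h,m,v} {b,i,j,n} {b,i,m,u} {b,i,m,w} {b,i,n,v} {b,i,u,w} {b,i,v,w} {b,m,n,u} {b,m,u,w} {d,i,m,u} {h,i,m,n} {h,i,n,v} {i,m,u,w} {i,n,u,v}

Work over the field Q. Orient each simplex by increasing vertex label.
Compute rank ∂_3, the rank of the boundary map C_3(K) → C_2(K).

n_0=10 n_1=38 n_2=49 n_3=16  [Q]
∂1: piv[bh,bi,bj,bm,bn,bu,bv,bw,di] rk=9  ker:dj,dm,dn,du,hi,hm,hn,hu,hv,hw,ij,im,in,iu,iv,iw,jm,jn,ju,mn,mu,mv,mw,nu,nv,nw,uv,uw,vw
∂2: piv[bhi,bhm,bhn,bhv,bij,bim,bin,biu,biv,biw,bjn,bmn,bmu,bmv,bmw,bnu,bnv,bnw,buw,bvw,dim,din,diu,djm,djn,dju,iuv] rk=27  ker:dmu,dnu,him,hin,hiv,hmn,hmv,hnv,ijn,imn,imu,imw,inu,inv,iuw,ivw,jnu,mnu,mnw,muw,nuv,nvw
∂3: piv[bhin,bhiv,bhmv,bijn,bimu,bimw,binv,biuw,bivw,bmnu,bmuw,dimu,himn,hinv,inuv] rk=15  ker:imuw
rk∂_3=15

rank∂_3=15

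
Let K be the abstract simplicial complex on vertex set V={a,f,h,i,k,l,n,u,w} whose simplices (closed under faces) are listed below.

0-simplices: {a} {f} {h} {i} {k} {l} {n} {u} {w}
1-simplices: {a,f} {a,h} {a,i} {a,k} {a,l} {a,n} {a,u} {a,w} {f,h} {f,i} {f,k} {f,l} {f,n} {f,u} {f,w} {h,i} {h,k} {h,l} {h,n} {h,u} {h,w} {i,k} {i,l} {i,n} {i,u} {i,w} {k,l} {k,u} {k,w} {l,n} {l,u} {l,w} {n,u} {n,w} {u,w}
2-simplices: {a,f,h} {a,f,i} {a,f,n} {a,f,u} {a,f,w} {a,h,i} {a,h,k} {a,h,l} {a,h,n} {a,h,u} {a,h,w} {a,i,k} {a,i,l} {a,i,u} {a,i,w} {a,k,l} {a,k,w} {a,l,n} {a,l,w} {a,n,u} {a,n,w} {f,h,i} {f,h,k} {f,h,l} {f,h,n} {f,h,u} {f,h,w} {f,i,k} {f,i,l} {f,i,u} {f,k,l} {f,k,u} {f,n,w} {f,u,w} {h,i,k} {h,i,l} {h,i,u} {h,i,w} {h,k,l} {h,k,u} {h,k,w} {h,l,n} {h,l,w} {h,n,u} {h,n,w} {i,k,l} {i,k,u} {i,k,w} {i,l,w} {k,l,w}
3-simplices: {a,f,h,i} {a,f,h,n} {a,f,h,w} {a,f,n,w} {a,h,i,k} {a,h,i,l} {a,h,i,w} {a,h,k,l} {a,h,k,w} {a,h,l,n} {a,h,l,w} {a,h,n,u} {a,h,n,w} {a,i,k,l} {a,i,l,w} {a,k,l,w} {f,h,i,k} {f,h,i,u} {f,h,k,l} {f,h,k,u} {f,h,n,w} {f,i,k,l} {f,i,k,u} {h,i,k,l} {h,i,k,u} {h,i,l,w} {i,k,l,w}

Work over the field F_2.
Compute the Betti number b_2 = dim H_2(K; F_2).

b_2=2

n_0=9 n_1=35 n_2=50 n_3=27  [Z2]
∂1: piv[af,ah,ai,ak,al,an,au,aw] rk=8  ker:fh,fi,fk,fl,fn,fu,fw,hi,hk,hl,hn,hu,hw,ik,il,in,iu,iw,kl,ku,kw,ln,lu,lw,nu,nw,uw
∂2: piv[afh,afi,afn,afu,afw,ahi,ahk,ahl,ahn,ahu,ahw,aik,ail,aiu,aiw,akl,akw,aln,alw,anu,anw,fhk,fhl,fku,fuw] rk=25  ker:fhi,fhn,fhu,fhw,fik,fil,fiu,fkl,fnw,hik,hil,hiu,hiw,hkl,hku,hkw,hln,hlw,hnu,hnw,ikl,iku,ikw,ilw,klw
∂3: piv[afhi,afhn,afhw,afnw,ahik,ahil,ahiw,ahkl,ahkw,ahln,ahlw,ahnu,ahnw,aikl,ailw,aklw,fhik,fhiu,fhkl,fhku,fikl,fiku,iklw] rk=23  ker:fhnw,hikl,hiku,hilw
b_2=(50−25)−23=2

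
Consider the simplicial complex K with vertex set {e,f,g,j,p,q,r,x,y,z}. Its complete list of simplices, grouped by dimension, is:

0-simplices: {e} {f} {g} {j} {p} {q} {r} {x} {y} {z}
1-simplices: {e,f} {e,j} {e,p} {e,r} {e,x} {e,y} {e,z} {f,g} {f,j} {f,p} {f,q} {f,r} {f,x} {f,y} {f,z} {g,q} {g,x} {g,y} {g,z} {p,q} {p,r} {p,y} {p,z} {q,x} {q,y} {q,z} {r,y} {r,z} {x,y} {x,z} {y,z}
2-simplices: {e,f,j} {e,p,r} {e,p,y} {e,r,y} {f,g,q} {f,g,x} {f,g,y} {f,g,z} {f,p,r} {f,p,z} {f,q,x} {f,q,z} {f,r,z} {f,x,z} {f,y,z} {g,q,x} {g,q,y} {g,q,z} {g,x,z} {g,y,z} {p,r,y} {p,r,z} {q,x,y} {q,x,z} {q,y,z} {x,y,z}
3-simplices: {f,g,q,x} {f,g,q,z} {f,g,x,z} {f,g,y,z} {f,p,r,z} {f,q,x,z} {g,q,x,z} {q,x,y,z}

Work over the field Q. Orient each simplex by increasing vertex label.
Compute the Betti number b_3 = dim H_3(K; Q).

b_3=1

n_0=10 n_1=31 n_2=26 n_3=8  [Q]
∂1: piv[ef,ej,ep,er,ex,ey,ez,fg,fq] rk=9  ker:fj,fp,fr,fx,fy,fz,gq,gx,gy,gz,pq,pr,py,pz,qx,qy,qz,ry,rz,xy,xz,yz
∂2: piv[efj,epr,epy,ery,fgq,fgx,fgy,fgz,fpr,fpz,fqx,fqz,frz,fxz,fyz,gqy,qxy] rk=17  ker:gqx,gqz,gxz,gyz,pry,prz,qxz,qyz,xyz
∂3: piv[fgqx,fgqz,fgxz,fgyz,fprz,fqxz,qxyz] rk=7  ker:gqxz
b_3=(8−7)−0=1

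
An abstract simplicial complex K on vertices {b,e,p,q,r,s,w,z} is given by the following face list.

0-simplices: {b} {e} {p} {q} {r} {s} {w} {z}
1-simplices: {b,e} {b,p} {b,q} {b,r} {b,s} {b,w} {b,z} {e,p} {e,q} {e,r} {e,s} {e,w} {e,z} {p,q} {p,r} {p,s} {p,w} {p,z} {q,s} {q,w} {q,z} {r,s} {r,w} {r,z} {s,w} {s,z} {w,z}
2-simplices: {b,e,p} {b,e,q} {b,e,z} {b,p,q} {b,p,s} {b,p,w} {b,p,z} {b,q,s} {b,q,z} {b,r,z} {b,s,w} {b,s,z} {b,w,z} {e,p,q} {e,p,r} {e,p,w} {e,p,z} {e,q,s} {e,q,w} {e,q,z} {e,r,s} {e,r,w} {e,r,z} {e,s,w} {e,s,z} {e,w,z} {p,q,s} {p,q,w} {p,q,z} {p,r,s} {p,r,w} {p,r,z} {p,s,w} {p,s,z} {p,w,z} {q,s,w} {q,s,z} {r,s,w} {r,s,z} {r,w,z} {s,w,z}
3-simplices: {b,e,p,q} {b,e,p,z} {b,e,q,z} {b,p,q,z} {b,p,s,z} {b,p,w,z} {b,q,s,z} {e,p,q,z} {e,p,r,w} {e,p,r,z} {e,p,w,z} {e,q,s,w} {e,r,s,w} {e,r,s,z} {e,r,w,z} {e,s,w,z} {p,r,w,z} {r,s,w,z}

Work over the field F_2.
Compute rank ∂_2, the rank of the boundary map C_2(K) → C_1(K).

rank∂_2=20

n_0=8 n_1=27 n_2=41 n_3=18  [Z2]
∂1: piv[be,bp,bq,br,bs,bw,bz] rk=7  ker:ep,eq,er,es,ew,ez,pq,pr,ps,pw,pz,qs,qw,qz,rs,rw,rz,sw,sz,wz
∂2: piv[bep,beq,bez,bpq,bps,bpw,bpz,bqs,bqz,brz,bsw,bsz,bwz,epr,epw,eqs,eqw,ers,erw,erz] rk=20  ker:epq,epz,eqz,esw,esz,ewz,pqs,pqw,pqz,prs,prw,prz,psw,psz,pwz,qsw,qsz,rsw,rsz,rwz,swz
∂3: piv[bepq,bepz,beqz,bpqz,bpsz,bpwz,bqsz,eprw,eprz,epwz,eqsw,ersw,ersz,erwz,eswz] rk=15  ker:epqz,prwz,rswz
rk∂_2=20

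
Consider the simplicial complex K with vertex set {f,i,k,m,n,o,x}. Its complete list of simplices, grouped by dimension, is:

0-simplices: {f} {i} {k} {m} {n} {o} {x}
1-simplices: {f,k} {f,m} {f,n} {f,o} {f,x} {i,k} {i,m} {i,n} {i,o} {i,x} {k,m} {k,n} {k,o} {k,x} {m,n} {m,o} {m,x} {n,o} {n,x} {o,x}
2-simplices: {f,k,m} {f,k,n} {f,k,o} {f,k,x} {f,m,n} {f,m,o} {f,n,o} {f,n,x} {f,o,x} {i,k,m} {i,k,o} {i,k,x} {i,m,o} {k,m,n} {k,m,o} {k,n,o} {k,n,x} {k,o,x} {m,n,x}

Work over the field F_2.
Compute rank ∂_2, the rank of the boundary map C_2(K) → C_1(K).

n_0=7 n_1=20 n_2=19  [Z2]
∂1: piv[fk,fm,fn,fo,fx,ik] rk=6  ker:im,in,io,ix,km,kn,ko,kx,mn,mo,mx,no,nx,ox
∂2: piv[fkm,fkn,fko,fkx,fmn,fmo,fno,fnx,fox,ikm,iko,ikx,mnx] rk=13  ker:imo,kmn,kmo,kno,knx,kox
rk∂_2=13

rank∂_2=13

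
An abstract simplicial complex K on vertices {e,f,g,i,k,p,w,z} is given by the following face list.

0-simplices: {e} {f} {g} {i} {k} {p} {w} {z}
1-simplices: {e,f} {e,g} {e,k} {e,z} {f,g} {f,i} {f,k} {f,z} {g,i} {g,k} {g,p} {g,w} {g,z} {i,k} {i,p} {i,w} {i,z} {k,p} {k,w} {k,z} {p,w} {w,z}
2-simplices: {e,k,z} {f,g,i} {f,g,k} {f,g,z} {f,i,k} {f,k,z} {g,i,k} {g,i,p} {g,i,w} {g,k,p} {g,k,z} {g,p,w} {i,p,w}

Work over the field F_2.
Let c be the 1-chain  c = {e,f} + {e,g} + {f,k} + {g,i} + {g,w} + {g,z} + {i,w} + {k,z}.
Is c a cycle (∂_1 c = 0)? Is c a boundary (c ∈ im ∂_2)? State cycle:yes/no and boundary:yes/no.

cycle:yes boundary:no

n_0=8 n_1=22 n_2=13  [Z2]
∂1: piv[ef,eg,ek,ez,fi,gp,gw] rk=7  ker:fg,fk,fz,gi,gk,gz,ik,ip,iw,iz,kp,kw,kz,pw,wz
∂2: piv[ekz,fgi,fgk,fgz,fik,fkz,gip,giw,gkp,gpw] rk=10  ker:gik,gkz,ipw
∂1c = 0
c vs im∂2: residual ≠ 0 ⇒ not boundary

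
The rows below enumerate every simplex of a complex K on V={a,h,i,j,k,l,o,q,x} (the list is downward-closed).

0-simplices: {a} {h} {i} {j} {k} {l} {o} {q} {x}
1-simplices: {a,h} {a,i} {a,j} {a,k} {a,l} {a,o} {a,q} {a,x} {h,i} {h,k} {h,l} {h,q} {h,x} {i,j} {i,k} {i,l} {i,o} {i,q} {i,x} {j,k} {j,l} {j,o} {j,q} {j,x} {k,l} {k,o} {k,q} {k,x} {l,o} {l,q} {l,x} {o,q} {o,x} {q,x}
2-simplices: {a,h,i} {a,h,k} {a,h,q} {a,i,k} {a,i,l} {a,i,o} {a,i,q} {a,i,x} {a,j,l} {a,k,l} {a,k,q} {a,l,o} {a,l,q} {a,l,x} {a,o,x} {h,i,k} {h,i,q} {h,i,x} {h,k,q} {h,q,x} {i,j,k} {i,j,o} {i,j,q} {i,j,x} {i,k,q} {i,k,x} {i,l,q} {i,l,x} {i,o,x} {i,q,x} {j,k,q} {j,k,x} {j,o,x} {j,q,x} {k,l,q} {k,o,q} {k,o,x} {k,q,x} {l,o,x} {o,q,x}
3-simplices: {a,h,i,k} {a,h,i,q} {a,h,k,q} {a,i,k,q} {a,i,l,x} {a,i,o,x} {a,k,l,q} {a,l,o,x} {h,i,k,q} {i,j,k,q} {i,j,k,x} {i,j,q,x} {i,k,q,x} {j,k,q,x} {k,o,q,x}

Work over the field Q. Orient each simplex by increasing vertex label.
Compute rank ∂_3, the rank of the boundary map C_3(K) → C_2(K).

n_0=9 n_1=34 n_2=40 n_3=15  [Q]
∂1: piv[ah,ai,aj,ak,al,ao,aq,ax] rk=8  ker:hi,hk,hl,hq,hx,ij,ik,il,io,iq,ix,jk,jl,jo,jq,jx,kl,ko,kq,kx,lo,lq,lx,oq,ox,qx
∂2: piv[ahi,ahk,ahq,aik,ail,aio,aiq,aix,ajl,akl,akq,alo,alq,alx,aox,hix,hqx,ijk,ijo,ijq,ijx,ikx,koq,kox] rk=24  ker:hik,hiq,hkq,ikq,ilq,ilx,iox,iqx,jkq,jkx,jox,jqx,klq,kqx,lox,oqx
∂3: piv[ahik,ahiq,ahkq,aikq,ailx,aiox,aklq,alox,ijkq,ijkx,ijqx,ikqx,koqx] rk=13  ker:hikq,jkqx
rk∂_3=13

rank∂_3=13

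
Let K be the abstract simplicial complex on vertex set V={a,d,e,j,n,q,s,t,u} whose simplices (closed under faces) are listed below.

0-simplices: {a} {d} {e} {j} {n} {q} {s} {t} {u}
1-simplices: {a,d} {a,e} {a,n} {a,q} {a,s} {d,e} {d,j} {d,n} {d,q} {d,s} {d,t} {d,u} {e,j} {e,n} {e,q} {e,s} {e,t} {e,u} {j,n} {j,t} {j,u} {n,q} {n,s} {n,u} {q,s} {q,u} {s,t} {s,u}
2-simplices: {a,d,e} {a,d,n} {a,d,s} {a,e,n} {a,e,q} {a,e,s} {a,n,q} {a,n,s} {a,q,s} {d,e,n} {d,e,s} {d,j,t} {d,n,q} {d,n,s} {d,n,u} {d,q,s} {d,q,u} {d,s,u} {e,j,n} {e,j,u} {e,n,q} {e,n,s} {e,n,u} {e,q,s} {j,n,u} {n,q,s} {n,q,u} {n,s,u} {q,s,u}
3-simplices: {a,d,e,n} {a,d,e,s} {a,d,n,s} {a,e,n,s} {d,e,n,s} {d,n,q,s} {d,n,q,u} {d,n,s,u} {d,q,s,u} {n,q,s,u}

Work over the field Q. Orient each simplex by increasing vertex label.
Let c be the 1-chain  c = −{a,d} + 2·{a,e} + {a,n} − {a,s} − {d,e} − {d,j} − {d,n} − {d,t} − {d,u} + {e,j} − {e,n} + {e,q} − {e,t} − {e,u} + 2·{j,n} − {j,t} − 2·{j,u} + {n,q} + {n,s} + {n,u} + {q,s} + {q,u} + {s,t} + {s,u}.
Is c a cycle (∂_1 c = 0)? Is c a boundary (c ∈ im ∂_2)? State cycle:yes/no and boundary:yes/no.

n_0=9 n_1=28 n_2=29 n_3=10  [Q]
∂1: piv[ad,ae,an,aq,as,dj,dt,du] rk=8  ker:de,dn,dq,ds,ej,en,eq,es,et,eu,jn,jt,ju,nq,ns,nu,qs,qu,st,su
∂2: piv[ade,adn,ads,aen,aeq,aes,anq,ans,aqs,djt,dnq,dnu,dqu,dsu,ejn,eju,enu] rk=17  ker:den,des,dns,dqs,enq,ens,eqs,jnu,nqs,nqu,nsu,qsu
∂3: piv[aden,ades,adns,aens,dnqs,dnqu,dnsu,dqsu] rk=8  ker:dens,nqsu
∂1c = −{a} + 4·{d} + 2·{e} + {j} − 2·{n} − {s} − 2·{t} − {u}

cycle:no boundary:no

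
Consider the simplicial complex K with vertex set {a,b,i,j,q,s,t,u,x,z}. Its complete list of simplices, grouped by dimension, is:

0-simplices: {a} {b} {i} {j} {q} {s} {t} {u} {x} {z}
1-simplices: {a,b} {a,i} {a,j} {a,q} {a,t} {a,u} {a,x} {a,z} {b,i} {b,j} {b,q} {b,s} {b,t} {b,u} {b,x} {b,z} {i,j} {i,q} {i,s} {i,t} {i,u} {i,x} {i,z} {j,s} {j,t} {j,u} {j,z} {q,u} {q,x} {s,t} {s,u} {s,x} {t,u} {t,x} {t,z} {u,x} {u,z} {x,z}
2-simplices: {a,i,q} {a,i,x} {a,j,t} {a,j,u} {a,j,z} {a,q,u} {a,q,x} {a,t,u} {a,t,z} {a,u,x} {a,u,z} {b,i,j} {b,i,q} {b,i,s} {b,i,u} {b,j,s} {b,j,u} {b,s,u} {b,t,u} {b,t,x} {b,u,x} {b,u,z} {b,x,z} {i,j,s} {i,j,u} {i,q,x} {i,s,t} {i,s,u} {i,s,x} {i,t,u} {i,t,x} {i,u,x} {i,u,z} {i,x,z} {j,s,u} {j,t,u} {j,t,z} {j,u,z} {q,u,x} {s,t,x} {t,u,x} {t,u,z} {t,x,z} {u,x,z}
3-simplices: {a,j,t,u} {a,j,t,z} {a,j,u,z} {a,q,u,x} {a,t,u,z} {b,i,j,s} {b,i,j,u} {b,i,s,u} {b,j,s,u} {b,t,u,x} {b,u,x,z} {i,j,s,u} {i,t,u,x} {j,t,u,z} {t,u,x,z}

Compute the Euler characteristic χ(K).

n_0=10 n_1=38 n_2=44 n_3=15
χ=+10−38+44−15=1

χ(K)=1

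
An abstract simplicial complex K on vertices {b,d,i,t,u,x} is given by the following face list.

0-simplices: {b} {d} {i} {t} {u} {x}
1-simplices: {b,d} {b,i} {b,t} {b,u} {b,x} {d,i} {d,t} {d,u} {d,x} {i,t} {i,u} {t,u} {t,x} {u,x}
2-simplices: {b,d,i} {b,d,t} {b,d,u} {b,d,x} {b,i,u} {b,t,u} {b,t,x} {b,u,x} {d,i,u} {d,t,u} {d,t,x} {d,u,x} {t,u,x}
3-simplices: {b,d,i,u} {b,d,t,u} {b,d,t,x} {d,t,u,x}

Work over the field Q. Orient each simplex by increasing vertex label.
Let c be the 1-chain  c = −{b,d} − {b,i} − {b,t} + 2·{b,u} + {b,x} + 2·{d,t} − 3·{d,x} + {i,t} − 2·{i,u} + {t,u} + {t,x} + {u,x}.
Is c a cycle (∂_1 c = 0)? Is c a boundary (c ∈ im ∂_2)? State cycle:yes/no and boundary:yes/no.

n_0=6 n_1=14 n_2=13 n_3=4  [Q]
∂1: piv[bd,bi,bt,bu,bx] rk=5  ker:di,dt,du,dx,it,iu,tu,tx,ux
∂2: piv[bdi,bdt,bdu,bdx,biu,btu,btx,bux] rk=8  ker:diu,dtu,dtx,dux,tux
∂3: piv[bdiu,bdtu,bdtx,dtux] rk=4
∂1c = 0
c vs im∂2: residual ≠ 0 ⇒ not boundary

cycle:yes boundary:no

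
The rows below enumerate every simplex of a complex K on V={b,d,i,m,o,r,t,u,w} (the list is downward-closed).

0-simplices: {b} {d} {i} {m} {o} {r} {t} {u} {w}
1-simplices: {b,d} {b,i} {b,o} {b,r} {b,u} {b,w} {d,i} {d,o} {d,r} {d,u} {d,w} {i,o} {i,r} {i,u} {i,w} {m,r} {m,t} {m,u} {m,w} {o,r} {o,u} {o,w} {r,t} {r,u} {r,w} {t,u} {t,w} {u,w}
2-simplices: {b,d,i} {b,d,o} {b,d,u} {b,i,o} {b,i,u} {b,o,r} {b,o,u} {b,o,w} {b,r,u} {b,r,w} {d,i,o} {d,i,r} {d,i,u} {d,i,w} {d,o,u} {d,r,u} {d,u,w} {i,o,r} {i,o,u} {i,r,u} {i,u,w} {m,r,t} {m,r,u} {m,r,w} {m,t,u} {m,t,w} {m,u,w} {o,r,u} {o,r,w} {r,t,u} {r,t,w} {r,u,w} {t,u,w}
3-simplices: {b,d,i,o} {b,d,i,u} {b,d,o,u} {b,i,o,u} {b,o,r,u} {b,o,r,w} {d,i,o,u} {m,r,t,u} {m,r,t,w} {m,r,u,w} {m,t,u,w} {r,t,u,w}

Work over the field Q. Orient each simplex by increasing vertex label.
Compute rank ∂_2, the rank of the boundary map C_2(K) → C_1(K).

n_0=9 n_1=28 n_2=33 n_3=12  [Q]
∂1: piv[bd,bi,bo,br,bu,bw,mr,mt] rk=8  ker:di,do,dr,du,dw,io,ir,iu,iw,mu,mw,or,ou,ow,rt,ru,rw,tu,tw,uw
∂2: piv[bdi,bdo,bdu,bio,biu,bor,bou,bow,bru,brw,dir,diw,dru,duw,mrt,mru,mrw,mtu,mtw,muw] rk=20  ker:dio,diu,dou,ior,iou,iru,iuw,oru,orw,rtu,rtw,ruw,tuw
∂3: piv[bdio,bdiu,bdou,biou,boru,borw,mrtu,mrtw,mruw,mtuw] rk=10  ker:diou,rtuw
rk∂_2=20

rank∂_2=20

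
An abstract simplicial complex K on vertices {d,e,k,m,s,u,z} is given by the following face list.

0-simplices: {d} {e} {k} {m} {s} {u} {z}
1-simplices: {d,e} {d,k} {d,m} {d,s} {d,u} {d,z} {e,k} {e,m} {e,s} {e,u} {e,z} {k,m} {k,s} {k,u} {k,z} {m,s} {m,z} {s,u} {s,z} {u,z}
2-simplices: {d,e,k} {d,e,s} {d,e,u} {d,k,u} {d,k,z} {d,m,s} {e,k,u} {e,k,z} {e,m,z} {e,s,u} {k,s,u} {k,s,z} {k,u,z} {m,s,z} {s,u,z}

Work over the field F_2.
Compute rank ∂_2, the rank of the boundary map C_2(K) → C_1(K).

rank∂_2=13

n_0=7 n_1=20 n_2=15  [Z2]
∂1: piv[de,dk,dm,ds,du,dz] rk=6  ker:ek,em,es,eu,ez,km,ks,ku,kz,ms,mz,su,sz,uz
∂2: piv[dek,des,deu,dku,dkz,dms,ekz,emz,esu,ksu,ksz,kuz,msz] rk=13  ker:eku,suz
rk∂_2=13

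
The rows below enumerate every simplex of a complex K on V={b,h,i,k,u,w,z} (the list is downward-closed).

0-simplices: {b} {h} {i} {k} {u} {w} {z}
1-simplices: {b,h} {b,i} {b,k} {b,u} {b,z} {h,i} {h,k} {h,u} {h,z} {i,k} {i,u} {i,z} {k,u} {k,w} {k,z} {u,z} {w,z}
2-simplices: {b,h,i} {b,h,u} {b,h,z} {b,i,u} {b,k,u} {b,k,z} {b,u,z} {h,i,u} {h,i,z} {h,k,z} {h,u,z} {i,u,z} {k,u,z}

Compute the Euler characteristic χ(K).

χ(K)=3

n_0=7 n_1=17 n_2=13
χ=+7−17+13=3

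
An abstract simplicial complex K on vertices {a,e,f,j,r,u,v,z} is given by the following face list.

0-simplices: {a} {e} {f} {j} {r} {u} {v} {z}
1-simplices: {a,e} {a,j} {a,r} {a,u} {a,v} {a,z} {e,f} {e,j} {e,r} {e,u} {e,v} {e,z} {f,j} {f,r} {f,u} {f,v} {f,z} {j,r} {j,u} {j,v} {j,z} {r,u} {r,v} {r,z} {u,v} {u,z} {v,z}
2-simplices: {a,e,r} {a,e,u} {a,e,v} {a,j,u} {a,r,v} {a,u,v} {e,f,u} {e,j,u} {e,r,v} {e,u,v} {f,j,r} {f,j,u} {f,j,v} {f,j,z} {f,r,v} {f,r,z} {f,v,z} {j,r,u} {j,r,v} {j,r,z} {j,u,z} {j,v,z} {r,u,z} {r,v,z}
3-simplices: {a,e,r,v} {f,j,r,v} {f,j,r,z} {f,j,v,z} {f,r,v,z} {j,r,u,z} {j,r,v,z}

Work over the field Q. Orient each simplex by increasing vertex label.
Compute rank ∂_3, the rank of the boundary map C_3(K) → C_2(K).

n_0=8 n_1=27 n_2=24 n_3=7  [Q]
∂1: piv[ae,aj,ar,au,av,az,ef] rk=7  ker:ej,er,eu,ev,ez,fj,fr,fu,fv,fz,jr,ju,jv,jz,ru,rv,rz,uv,uz,vz
∂2: piv[aer,aeu,aev,aju,arv,auv,efu,eju,fjr,fju,fjv,fjz,frv,frz,fvz,jru,juz] rk=17  ker:erv,euv,jrv,jrz,jvz,ruz,rvz
∂3: piv[aerv,fjrv,fjrz,fjvz,frvz,jruz] rk=6  ker:jrvz
rk∂_3=6

rank∂_3=6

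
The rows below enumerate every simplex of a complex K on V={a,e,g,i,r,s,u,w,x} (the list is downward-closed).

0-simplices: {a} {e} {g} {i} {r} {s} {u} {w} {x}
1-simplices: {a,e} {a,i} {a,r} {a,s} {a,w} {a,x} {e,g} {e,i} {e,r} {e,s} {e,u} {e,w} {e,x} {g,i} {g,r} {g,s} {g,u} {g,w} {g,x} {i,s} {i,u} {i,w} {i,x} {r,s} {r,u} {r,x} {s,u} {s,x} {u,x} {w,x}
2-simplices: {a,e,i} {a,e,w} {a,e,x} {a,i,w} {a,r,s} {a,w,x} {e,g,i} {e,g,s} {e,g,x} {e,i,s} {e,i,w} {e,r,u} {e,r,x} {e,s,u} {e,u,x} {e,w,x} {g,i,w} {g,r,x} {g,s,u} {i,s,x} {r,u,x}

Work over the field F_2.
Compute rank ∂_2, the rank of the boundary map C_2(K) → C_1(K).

rank∂_2=18

n_0=9 n_1=30 n_2=21  [Z2]
∂1: piv[ae,ai,ar,as,aw,ax,eg,eu] rk=8  ker:ei,er,es,ew,ex,gi,gr,gs,gu,gw,gx,is,iu,iw,ix,rs,ru,rx,su,sx,ux,wx
∂2: piv[aei,aew,aex,aiw,ars,awx,egi,egs,egx,eis,eru,erx,esu,eux,giw,grx,gsu,isx] rk=18  ker:eiw,ewx,rux
rk∂_2=18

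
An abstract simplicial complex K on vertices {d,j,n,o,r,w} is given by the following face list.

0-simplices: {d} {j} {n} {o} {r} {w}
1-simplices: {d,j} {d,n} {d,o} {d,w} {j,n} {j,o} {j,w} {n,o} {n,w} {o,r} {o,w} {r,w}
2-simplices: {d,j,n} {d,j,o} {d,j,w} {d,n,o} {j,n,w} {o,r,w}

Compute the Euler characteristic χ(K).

n_0=6 n_1=12 n_2=6
χ=+6−12+6=0

χ(K)=0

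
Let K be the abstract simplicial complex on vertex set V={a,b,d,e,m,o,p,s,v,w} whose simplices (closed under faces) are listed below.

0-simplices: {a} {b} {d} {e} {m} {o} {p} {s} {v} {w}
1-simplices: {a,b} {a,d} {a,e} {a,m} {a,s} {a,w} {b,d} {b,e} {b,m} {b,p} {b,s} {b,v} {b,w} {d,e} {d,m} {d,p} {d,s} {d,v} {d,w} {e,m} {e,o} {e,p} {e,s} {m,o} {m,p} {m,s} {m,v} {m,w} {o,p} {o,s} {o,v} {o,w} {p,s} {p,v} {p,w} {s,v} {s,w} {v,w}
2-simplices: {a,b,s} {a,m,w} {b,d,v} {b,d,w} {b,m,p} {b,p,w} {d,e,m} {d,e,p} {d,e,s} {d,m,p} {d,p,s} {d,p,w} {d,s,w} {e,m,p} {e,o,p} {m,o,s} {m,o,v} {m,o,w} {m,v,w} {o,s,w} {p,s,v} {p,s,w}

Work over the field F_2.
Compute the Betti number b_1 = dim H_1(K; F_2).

b_1=9

n_0=10 n_1=38 n_2=22  [Z2]
∂1: piv[ab,ad,ae,am,as,aw,bp,bv,eo] rk=9  ker:bd,be,bm,bs,bw,de,dm,dp,ds,dv,dw,em,ep,es,mo,mp,ms,mv,mw,op,os,ov,ow,ps,pv,pw,sv,sw,vw
∂2: piv[abs,amw,bdv,bdw,bmp,bpw,dem,dep,des,dmp,dps,dpw,dsw,eop,mos,mov,mow,mvw,osw,psv] rk=20  ker:emp,psw
b_1=(38−9)−20=9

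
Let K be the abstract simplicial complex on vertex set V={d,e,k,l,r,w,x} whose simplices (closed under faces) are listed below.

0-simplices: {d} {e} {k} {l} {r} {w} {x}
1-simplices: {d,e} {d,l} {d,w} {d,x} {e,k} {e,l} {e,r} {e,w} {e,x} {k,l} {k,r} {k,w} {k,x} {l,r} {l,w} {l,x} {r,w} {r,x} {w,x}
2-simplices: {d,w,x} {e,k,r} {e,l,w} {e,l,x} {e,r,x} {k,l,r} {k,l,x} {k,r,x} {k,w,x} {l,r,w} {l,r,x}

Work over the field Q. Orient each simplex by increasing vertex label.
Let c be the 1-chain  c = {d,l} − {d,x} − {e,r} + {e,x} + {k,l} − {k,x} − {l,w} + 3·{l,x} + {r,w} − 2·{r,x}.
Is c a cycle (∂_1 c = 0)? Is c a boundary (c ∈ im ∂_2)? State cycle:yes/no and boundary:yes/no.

cycle:yes boundary:no

n_0=7 n_1=19 n_2=11  [Q]
∂1: piv[de,dl,dw,dx,ek,er] rk=6  ker:el,ew,ex,kl,kr,kw,kx,lr,lw,lx,rw,rx,wx
∂2: piv[dwx,ekr,elw,elx,erx,klr,klx,krx,kwx,lrw] rk=10  ker:lrx
∂1c = 0
c vs im∂2: residual ≠ 0 ⇒ not boundary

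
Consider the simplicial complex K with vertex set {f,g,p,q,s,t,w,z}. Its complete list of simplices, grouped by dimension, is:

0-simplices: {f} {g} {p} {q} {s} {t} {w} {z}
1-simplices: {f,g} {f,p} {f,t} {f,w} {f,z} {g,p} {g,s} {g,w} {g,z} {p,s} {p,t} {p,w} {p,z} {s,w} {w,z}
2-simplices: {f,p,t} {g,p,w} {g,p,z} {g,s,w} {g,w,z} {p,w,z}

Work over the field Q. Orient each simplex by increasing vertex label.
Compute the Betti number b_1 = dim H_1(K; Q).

b_1=4

n_0=8 n_1=15 n_2=6  [Q]
∂1: piv[fg,fp,ft,fw,fz,gs] rk=6  ker:gp,gw,gz,ps,pt,pw,pz,sw,wz
∂2: piv[fpt,gpw,gpz,gsw,gwz] rk=5  ker:pwz
b_1=(15−6)−5=4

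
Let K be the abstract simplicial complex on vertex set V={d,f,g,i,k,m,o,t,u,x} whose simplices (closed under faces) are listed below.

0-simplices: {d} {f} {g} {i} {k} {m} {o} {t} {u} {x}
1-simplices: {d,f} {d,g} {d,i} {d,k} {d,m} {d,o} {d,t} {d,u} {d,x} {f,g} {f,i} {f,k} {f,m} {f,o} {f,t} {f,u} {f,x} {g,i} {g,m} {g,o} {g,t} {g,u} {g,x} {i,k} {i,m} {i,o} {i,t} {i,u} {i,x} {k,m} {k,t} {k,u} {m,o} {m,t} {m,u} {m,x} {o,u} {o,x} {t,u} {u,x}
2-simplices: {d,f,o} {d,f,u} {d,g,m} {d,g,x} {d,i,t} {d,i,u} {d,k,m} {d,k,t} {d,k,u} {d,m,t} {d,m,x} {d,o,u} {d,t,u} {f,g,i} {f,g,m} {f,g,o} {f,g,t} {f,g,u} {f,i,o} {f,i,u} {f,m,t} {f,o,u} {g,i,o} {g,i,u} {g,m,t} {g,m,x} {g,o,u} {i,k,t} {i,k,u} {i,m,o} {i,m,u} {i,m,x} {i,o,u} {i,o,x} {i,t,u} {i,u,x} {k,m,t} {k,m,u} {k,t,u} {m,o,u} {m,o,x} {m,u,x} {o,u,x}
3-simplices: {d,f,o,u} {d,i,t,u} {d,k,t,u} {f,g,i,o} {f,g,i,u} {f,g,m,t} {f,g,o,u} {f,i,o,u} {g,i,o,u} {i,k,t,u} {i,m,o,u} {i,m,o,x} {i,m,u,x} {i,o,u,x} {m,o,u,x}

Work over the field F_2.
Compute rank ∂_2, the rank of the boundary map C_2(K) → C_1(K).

n_0=10 n_1=40 n_2=43 n_3=15  [Z2]
∂1: piv[df,dg,di,dk,dm,do,dt,du,dx] rk=9  ker:fg,fi,fk,fm,fo,ft,fu,fx,gi,gm,go,gt,gu,gx,ik,im,io,it,iu,ix,km,kt,ku,mo,mt,mu,mx,ou,ox,tu,ux
∂2: piv[dfo,dfu,dgm,dgx,dit,diu,dkm,dkt,dku,dmt,dmx,dou,dtu,fgi,fgm,fgo,fgt,fgu,fio,fiu,fmt,ikt,imo,imu,imx,iox,iux,kmu] rk=28  ker:fou,gio,giu,gmt,gmx,gou,iku,iou,itu,kmt,ktu,mou,mox,mux,oux
∂3: piv[dfou,ditu,dktu,fgio,fgiu,fgmt,fgou,fiou,iktu,imou,imox,imux,ioux] rk=13  ker:giou,moux
rk∂_2=28

rank∂_2=28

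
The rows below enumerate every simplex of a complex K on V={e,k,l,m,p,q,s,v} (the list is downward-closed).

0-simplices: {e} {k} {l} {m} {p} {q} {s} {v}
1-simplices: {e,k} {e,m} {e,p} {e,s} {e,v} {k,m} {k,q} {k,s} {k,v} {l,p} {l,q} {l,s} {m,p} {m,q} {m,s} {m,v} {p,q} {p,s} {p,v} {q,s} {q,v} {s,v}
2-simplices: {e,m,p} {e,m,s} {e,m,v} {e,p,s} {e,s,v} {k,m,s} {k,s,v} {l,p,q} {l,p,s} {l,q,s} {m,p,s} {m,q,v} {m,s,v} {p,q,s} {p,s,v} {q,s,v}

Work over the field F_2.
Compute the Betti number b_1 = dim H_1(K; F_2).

b_1=2

n_0=8 n_1=22 n_2=16  [Z2]
∂1: piv[ek,em,ep,es,ev,kq,lp] rk=7  ker:km,ks,kv,lq,ls,mp,mq,ms,mv,pq,ps,pv,qs,qv,sv
∂2: piv[emp,ems,emv,eps,esv,kms,ksv,lpq,lps,lqs,mqv,psv,qsv] rk=13  ker:mps,msv,pqs
b_1=(22−7)−13=2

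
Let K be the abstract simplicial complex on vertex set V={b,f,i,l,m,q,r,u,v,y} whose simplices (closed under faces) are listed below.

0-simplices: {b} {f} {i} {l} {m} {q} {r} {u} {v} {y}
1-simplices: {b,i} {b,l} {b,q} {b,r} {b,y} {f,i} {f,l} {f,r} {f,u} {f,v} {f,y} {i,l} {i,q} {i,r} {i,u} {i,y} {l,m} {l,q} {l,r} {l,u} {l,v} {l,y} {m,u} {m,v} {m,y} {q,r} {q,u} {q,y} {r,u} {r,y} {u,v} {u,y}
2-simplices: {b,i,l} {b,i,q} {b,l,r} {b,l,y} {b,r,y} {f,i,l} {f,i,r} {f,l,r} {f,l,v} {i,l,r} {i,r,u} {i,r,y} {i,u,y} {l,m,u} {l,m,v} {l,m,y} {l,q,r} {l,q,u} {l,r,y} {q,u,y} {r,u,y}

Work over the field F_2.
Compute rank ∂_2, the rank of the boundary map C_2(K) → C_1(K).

rank∂_2=18

n_0=10 n_1=32 n_2=21  [Z2]
∂1: piv[bi,bl,bq,br,by,fi,fu,fv,lm] rk=9  ker:fl,fr,fy,il,iq,ir,iu,iy,lq,lr,lu,lv,ly,mu,mv,my,qr,qu,qy,ru,ry,uv,uy
∂2: piv[bil,biq,blr,bly,bry,fil,fir,flr,flv,iru,iry,iuy,lmu,lmv,lmy,lqr,lqu,quy] rk=18  ker:ilr,lry,ruy
rk∂_2=18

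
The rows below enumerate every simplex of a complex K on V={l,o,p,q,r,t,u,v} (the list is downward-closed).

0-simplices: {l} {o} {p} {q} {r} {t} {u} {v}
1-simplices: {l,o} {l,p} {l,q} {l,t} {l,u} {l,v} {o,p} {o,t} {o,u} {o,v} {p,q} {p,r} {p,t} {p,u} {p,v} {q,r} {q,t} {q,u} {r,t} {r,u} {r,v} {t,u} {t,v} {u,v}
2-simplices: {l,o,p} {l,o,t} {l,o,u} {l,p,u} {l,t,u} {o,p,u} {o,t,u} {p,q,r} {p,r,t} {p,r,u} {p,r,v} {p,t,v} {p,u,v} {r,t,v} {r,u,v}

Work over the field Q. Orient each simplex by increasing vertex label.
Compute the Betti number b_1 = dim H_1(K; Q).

n_0=8 n_1=24 n_2=15  [Q]
∂1: piv[lo,lp,lq,lt,lu,lv,pr] rk=7  ker:op,ot,ou,ov,pq,pt,pu,pv,qr,qt,qu,rt,ru,rv,tu,tv,uv
∂2: piv[lop,lot,lou,lpu,ltu,pqr,prt,pru,prv,ptv,puv] rk=11  ker:opu,otu,rtv,ruv
b_1=(24−7)−11=6

b_1=6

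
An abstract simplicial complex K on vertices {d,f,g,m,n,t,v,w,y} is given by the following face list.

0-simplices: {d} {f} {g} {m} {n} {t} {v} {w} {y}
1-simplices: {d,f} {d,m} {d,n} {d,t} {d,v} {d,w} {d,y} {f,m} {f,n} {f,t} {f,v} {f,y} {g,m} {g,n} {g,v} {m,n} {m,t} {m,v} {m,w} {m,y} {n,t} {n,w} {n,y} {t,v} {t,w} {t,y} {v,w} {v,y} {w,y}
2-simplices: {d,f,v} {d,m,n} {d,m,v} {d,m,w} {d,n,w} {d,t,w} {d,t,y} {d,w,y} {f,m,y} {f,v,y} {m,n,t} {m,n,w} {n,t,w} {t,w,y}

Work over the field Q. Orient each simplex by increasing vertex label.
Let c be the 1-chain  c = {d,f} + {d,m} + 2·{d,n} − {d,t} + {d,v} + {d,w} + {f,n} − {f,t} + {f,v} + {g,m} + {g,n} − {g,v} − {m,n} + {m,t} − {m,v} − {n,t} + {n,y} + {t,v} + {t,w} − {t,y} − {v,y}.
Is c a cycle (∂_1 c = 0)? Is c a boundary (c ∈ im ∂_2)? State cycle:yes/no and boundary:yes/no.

n_0=9 n_1=29 n_2=14  [Q]
∂1: piv[df,dm,dn,dt,dv,dw,dy,gm] rk=8  ker:fm,fn,ft,fv,fy,gn,gv,mn,mt,mv,mw,my,nt,nw,ny,tv,tw,ty,vw,vy,wy
∂2: piv[dfv,dmn,dmv,dmw,dnw,dtw,dty,dwy,fmy,fvy,mnt,ntw] rk=12  ker:mnw,twy
∂1c = −5·{d} − {g} + 3·{m} + 3·{n} − 3·{t} + 2·{v} + 2·{w} − {y}

cycle:no boundary:no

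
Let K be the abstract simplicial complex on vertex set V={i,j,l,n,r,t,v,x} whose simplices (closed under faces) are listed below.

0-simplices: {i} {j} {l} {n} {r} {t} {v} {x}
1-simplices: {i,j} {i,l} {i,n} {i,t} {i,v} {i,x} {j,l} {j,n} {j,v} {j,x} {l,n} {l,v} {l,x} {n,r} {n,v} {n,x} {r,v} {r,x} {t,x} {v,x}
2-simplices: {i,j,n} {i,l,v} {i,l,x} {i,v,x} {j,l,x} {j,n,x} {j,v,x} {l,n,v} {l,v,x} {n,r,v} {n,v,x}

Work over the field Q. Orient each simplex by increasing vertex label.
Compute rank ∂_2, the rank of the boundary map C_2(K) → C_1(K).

n_0=8 n_1=20 n_2=11  [Q]
∂1: piv[ij,il,in,it,iv,ix,nr] rk=7  ker:jl,jn,jv,jx,ln,lv,lx,nv,nx,rv,rx,tx,vx
∂2: piv[ijn,ilv,ilx,ivx,jlx,jnx,jvx,lnv,nrv,nvx] rk=10  ker:lvx
rk∂_2=10

rank∂_2=10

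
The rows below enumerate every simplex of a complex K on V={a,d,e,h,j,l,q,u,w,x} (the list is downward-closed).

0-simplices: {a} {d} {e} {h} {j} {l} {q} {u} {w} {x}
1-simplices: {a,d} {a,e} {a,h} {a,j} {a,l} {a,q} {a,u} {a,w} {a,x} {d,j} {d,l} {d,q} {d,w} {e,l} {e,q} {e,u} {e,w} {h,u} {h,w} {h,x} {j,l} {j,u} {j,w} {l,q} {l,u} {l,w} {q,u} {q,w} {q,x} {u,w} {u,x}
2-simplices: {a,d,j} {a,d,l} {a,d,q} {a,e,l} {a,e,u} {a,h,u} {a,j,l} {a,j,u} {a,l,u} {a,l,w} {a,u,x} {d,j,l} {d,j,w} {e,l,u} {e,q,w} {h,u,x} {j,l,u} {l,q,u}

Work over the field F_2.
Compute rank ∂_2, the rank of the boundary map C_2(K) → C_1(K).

rank∂_2=15

n_0=10 n_1=31 n_2=18  [Z2]
∂1: piv[ad,ae,ah,aj,al,aq,au,aw,ax] rk=9  ker:dj,dl,dq,dw,el,eq,eu,ew,hu,hw,hx,jl,ju,jw,lq,lu,lw,qu,qw,qx,uw,ux
∂2: piv[adj,adl,adq,ael,aeu,ahu,ajl,aju,alu,alw,aux,djw,eqw,hux,lqu] rk=15  ker:djl,elu,jlu
rk∂_2=15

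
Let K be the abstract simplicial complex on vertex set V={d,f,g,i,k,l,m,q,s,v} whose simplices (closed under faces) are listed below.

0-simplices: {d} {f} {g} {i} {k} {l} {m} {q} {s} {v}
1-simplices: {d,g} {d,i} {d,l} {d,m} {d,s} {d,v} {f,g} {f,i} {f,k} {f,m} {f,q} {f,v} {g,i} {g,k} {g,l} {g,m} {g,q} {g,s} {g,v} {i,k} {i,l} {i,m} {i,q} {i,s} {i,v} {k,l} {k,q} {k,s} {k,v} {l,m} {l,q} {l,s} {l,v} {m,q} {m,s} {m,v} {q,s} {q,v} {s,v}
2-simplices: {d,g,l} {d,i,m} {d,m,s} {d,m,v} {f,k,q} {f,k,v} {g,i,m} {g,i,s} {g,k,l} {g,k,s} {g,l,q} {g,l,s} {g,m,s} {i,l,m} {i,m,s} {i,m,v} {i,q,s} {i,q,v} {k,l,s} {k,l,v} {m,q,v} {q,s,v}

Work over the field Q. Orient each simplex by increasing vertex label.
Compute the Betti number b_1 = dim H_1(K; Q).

b_1=10

n_0=10 n_1=39 n_2=22  [Q]
∂1: piv[dg,di,dl,dm,ds,dv,fg,fk,fq] rk=9  ker:fi,fm,fv,gi,gk,gl,gm,gq,gs,gv,ik,il,im,iq,is,iv,kl,kq,ks,kv,lm,lq,ls,lv,mq,ms,mv,qs,qv,sv
∂2: piv[dgl,dim,dms,dmv,fkq,fkv,gim,gis,gkl,gks,glq,gls,gms,ilm,imv,iqs,iqv,klv,mqv,qsv] rk=20  ker:ims,kls
b_1=(39−9)−20=10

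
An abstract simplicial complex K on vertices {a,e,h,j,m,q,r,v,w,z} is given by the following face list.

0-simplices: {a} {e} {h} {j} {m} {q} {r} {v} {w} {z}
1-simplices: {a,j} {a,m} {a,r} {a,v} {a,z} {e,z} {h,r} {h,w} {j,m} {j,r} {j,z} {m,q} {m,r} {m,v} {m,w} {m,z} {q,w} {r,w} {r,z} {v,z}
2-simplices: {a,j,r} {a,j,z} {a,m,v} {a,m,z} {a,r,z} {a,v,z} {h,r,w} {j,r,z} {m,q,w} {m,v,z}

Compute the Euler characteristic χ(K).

χ(K)=0

n_0=10 n_1=20 n_2=10
χ=+10−20+10=0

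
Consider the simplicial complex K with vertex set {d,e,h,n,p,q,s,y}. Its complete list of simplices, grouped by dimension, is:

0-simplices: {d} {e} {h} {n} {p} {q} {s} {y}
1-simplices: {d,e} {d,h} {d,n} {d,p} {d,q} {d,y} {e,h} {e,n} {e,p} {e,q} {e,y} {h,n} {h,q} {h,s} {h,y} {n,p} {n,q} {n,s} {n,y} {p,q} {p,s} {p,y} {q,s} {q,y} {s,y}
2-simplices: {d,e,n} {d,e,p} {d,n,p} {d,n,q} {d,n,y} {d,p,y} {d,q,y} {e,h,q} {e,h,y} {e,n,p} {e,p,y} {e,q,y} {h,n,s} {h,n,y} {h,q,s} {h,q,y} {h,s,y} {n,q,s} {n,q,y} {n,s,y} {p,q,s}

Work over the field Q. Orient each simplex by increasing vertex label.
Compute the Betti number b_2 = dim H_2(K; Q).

n_0=8 n_1=25 n_2=21  [Q]
∂1: piv[de,dh,dn,dp,dq,dy,hs] rk=7  ker:eh,en,ep,eq,ey,hn,hq,hy,np,nq,ns,ny,pq,ps,py,qs,qy,sy
∂2: piv[den,dep,dnp,dnq,dny,dpy,dqy,ehq,ehy,epy,eqy,hns,hny,hqs,hsy,pqs] rk=16  ker:enp,hqy,nqs,nqy,nsy
b_2=(21−16)−0=5

b_2=5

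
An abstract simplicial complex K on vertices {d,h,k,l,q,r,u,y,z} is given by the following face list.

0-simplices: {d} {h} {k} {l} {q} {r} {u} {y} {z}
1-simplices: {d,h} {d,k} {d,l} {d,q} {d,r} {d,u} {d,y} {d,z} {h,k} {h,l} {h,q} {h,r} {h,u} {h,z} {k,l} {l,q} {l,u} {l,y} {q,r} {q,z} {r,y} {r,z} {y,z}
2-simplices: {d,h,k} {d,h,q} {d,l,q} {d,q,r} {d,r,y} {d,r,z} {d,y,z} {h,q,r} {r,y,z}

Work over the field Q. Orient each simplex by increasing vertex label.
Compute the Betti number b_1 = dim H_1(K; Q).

n_0=9 n_1=23 n_2=9  [Q]
∂1: piv[dh,dk,dl,dq,dr,du,dy,dz] rk=8  ker:hk,hl,hq,hr,hu,hz,kl,lq,lu,ly,qr,qz,ry,rz,yz
∂2: piv[dhk,dhq,dlq,dqr,dry,drz,dyz,hqr] rk=8  ker:ryz
b_1=(23−8)−8=7

b_1=7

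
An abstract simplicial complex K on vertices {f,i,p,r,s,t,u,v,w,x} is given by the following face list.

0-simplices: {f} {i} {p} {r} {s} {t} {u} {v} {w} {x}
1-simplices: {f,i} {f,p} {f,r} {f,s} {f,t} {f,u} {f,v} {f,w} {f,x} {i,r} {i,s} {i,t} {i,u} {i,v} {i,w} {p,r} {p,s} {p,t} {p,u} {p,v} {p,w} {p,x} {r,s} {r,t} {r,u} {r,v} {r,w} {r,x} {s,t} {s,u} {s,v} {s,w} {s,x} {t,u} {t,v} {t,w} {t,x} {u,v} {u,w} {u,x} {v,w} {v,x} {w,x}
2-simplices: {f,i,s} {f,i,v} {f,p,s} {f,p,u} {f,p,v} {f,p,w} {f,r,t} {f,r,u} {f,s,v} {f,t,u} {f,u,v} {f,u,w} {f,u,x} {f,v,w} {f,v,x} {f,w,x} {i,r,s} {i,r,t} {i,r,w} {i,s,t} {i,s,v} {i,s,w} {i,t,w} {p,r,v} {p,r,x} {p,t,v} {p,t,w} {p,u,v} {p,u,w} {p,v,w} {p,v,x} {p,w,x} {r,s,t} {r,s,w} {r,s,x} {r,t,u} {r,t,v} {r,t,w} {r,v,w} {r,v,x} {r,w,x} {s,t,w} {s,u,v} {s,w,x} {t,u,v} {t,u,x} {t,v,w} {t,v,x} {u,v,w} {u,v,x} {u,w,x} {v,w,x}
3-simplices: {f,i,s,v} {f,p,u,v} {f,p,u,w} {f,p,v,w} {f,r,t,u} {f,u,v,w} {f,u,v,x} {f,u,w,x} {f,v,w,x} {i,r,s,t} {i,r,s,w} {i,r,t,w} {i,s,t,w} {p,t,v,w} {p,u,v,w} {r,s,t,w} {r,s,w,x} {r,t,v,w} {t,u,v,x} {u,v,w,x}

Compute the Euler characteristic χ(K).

χ(K)=-1

n_0=10 n_1=43 n_2=52 n_3=20
χ=+10−43+52−20=-1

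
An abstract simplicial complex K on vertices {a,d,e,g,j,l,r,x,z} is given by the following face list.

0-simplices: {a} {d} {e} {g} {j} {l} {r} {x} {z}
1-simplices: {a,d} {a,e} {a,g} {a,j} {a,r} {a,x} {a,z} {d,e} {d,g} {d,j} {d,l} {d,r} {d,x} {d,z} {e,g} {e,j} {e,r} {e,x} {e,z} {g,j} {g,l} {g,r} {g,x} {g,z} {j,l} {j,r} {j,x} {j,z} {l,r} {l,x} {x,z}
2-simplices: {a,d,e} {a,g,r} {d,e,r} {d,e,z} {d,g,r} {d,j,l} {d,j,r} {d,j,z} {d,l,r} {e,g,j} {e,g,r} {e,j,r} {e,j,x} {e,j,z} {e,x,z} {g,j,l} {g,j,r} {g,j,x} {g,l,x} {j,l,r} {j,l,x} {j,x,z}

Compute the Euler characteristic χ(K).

n_0=9 n_1=31 n_2=22
χ=+9−31+22=0

χ(K)=0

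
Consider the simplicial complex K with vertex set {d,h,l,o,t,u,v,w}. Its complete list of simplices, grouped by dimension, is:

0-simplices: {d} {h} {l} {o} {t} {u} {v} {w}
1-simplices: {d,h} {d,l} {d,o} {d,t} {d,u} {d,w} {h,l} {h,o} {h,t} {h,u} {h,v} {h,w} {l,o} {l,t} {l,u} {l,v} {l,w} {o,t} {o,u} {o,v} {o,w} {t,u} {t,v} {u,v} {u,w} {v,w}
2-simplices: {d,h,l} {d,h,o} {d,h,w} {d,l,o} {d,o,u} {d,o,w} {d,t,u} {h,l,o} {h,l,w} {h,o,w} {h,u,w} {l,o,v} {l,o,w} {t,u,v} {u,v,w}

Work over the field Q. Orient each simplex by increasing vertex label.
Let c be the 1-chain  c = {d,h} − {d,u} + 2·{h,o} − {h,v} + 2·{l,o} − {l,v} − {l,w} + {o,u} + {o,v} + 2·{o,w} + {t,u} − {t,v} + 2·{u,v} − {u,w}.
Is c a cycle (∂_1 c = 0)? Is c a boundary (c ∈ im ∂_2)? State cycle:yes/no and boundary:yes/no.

cycle:yes boundary:no

n_0=8 n_1=26 n_2=15  [Q]
∂1: piv[dh,dl,do,dt,du,dw,hv] rk=7  ker:hl,ho,ht,hu,hw,lo,lt,lu,lv,lw,ot,ou,ov,ow,tu,tv,uv,uw,vw
∂2: piv[dhl,dho,dhw,dlo,dou,dow,dtu,hlw,huw,lov,tuv,uvw] rk=12  ker:hlo,how,low
∂1c = 0
c vs im∂2: residual ≠ 0 ⇒ not boundary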